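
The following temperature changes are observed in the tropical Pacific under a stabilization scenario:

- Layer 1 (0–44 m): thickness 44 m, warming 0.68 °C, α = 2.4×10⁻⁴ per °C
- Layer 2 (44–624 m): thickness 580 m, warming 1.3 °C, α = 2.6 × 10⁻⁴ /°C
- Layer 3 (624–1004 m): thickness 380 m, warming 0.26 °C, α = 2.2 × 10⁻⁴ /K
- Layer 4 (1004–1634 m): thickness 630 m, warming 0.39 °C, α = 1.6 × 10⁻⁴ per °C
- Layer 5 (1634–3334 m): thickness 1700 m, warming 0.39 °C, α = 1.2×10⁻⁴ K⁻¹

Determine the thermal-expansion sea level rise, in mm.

Layer 1: 0.68 × 44 × 2.4×10⁻⁴ = 0.0071808 m
44–624 m: 1.3 × 580 × 2.6×10⁻⁴ = 0.19604 m
0.26 × 2.2×10⁻⁴ × 380 = 0.021736 m
0.39 × 630 × 1.6×10⁻⁴ = 0.039312 m
1634–3334 m: 1700 × 1.2×10⁻⁴ × 0.39 = 0.07956 m
Δh = 0.0071808 + 0.19604 + 0.021736 + 0.039312 + 0.07956 = 0.3438288 m

344 mm of thermosteric rise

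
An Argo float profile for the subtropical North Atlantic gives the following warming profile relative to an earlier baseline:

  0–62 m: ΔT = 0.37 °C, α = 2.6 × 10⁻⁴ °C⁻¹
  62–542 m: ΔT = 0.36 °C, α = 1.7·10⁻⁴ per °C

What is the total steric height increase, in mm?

Layer 1: 62 × 0.37 × 2.6×10⁻⁴ = 0.0059644 m
62–542 m: 1.7×10⁻⁴ × 480 × 0.36 = 0.029376 m
Δh = 0.0059644 + 0.029376 = 0.0353404 m

Δh = 35.3 mm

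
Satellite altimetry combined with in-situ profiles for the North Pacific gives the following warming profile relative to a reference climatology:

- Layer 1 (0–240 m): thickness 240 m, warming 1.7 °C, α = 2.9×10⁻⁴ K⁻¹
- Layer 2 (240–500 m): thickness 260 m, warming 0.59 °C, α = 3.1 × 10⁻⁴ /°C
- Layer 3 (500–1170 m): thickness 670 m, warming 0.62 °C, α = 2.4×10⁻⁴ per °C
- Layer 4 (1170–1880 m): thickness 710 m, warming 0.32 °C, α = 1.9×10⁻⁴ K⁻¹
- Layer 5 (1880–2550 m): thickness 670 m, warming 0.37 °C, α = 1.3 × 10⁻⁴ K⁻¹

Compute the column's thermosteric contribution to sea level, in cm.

2.9×10⁻⁴ × 240 × 1.7 = 0.11832 m
260 × 3.1×10⁻⁴ × 0.59 = 0.047554 m
Layer 3: 0.62 × 670 × 2.4×10⁻⁴ = 0.099696 m
1170–1880 m: 710 × 0.32 × 1.9×10⁻⁴ = 0.043168 m
Layer 5: 1.3×10⁻⁴ × 0.37 × 670 = 0.032227 m
Δh = 0.11832 + 0.047554 + 0.099696 + 0.043168 + 0.032227 = 0.340965 m

34 cm of thermosteric rise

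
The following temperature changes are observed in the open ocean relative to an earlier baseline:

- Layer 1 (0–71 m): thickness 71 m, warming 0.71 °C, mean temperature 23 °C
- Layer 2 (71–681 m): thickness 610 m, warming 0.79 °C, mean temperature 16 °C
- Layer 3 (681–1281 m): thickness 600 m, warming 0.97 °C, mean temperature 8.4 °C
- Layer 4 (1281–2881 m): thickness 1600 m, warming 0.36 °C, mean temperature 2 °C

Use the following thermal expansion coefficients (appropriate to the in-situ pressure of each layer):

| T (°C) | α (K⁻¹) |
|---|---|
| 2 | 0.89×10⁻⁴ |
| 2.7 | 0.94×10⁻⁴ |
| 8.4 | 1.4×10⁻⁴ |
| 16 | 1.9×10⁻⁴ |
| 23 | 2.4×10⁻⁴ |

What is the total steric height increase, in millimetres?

236 mm

Layer 1 at 23 °C → α = 2.4×10⁻⁴ K⁻¹
Layer 2 at 16 °C → α = 1.9×10⁻⁴ K⁻¹
Layer 3 at 8.4 °C → α = 1.4×10⁻⁴ K⁻¹
Layer 4 at 2 °C → α = 0.89×10⁻⁴ K⁻¹
0–71 m: 2.4×10⁻⁴ × 71 × 0.71 = 0.0120984 m
610 × 1.9×10⁻⁴ × 0.79 = 0.091561 m
681–1281 m: 600 × 1.4×10⁻⁴ × 0.97 = 0.08148 m
Layer 4: 0.36 × 0.89×10⁻⁴ × 1600 = 0.051264 m
Δh = 0.0120984 + 0.091561 + 0.08148 + 0.051264 = 0.2364034 m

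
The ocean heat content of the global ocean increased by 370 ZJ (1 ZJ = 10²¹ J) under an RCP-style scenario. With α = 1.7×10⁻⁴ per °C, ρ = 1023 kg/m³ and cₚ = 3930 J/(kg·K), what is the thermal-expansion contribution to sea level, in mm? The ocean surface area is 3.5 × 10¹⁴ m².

Δh ≈ 44.7 mm

Per unit area: Q = 370×10²¹ / (3.5×10¹⁴) ≈ 1.057×10⁹ J/m²
Δh = αQ/(ρcₚ) = 1.7×10⁻⁴ × 1.057×10⁹ / (1023 × 3930) ≈ 0.044695 m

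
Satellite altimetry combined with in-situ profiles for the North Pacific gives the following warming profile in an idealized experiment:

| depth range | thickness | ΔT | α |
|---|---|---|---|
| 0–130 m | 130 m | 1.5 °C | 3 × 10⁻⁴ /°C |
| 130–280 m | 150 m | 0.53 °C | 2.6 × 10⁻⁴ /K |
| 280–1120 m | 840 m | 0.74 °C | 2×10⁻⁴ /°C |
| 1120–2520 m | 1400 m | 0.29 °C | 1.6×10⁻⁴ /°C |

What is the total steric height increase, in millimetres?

268 mm

Layer 1: 1.5 × 3×10⁻⁴ × 130 = 0.05850 m
Layer 2: 150 × 0.53 × 2.6×10⁻⁴ = 0.02067 m
280–1120 m: 2×10⁻⁴ × 0.74 × 840 = 0.12432 m
Layer 4: 1400 × 0.29 × 1.6×10⁻⁴ = 0.06496 m
Δh = 0.05850 + 0.02067 + 0.12432 + 0.06496 = 0.26845 m ≈ 268 mm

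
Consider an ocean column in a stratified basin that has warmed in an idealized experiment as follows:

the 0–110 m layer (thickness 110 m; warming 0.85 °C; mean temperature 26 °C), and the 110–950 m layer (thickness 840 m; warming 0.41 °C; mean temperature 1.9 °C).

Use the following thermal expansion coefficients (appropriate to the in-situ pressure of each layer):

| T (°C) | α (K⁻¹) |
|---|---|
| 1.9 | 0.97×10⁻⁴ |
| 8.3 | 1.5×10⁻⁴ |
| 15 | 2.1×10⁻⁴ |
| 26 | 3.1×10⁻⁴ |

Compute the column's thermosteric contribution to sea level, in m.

Layer 1 at 26 °C → α = 3.1×10⁻⁴ K⁻¹
Layer 2 at 1.9 °C → α = 0.97×10⁻⁴ K⁻¹
0.85 × 110 × 3.1×10⁻⁴ = 0.028985 m
110–950 m: 0.41 × 840 × 0.97×10⁻⁴ = 0.0334068 m
Δh = 0.028985 + 0.0334068 = 0.0623918 m

about 0.062 m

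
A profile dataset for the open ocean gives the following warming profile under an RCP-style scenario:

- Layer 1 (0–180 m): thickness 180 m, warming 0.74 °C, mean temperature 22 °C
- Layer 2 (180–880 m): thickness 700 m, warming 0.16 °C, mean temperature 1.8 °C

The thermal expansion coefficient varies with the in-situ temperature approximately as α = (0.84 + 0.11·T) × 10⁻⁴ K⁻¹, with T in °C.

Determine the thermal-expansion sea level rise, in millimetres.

Δh ≈ 55 mm

Layer 1: α = (0.84 + 0.11×22)×10⁻⁴ = 3.26×10⁻⁴ K⁻¹
Layer 2: α = (0.84 + 0.11×1.8)×10⁻⁴ = 1.038×10⁻⁴ K⁻¹
0–180 m: 180 × 3.26×10⁻⁴ × 0.74 = 0.0434232 m
180–880 m: 700 × 0.16 × 1.038×10⁻⁴ = 0.0116256 m
Δh = 0.0434232 + 0.0116256 = 0.0550488 m ≈ 55 mm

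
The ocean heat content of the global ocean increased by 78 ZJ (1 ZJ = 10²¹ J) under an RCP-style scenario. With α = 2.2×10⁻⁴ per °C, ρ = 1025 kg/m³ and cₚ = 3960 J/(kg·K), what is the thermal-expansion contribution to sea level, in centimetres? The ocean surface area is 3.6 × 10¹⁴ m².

Per unit area: Q = 78×10²¹ / (3.6×10¹⁴) ≈ 2.167×10⁸ J/m²
Δh = αQ/(ρcₚ) = 2.2×10⁻⁴ × 2.167×10⁸ / (1025 × 3960) ≈ 0.011745 m

Δh = 1.17 cm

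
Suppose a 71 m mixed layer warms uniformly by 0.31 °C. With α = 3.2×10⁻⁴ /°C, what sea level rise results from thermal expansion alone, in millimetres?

Δh = αΔT·H = 3.2×10⁻⁴ × 0.31 × 71 = 0.0070432 m

7.0 mm of thermosteric rise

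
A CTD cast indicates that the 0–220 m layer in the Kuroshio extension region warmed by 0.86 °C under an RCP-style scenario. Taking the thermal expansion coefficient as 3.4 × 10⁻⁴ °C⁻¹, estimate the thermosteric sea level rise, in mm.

64.3 mm of thermosteric rise

Δh = αΔT·H = 3.4×10⁻⁴ × 0.86 × 220 = 0.064328 m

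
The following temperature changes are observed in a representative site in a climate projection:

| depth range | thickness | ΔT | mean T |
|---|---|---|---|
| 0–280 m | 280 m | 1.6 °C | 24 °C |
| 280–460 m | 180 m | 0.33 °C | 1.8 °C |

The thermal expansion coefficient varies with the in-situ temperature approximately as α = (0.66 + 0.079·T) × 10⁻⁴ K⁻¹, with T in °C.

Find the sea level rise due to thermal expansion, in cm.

Layer 1: α = (0.66 + 0.079×24)×10⁻⁴ = 2.556×10⁻⁴ K⁻¹
Layer 2: α = (0.66 + 0.079×1.8)×10⁻⁴ = 0.8022×10⁻⁴ K⁻¹
0–280 m: 1.6 × 2.556×10⁻⁴ × 280 = 0.1145088 m
0.8022×10⁻⁴ × 180 × 0.33 = 0.004765068 m
Δh = 0.1145088 + 0.004765068 = 0.119273868 m ≈ 11.9 cm

about 11.9 cm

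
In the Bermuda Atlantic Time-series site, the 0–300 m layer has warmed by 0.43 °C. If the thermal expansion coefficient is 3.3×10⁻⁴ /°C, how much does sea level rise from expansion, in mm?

Δh = αΔT·H = 3.3×10⁻⁴ × 0.43 × 300 = 0.04257 m

42.6 mm of thermosteric rise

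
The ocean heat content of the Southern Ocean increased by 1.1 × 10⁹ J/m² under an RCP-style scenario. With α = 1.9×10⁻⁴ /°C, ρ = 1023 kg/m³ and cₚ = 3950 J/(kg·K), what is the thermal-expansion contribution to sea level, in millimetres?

Δh = αQ/(ρcₚ) = 1.9×10⁻⁴ × 1.1×10⁹ / (1023 × 3950) ≈ 0.051722 m

Δh ≈ 51.7 mm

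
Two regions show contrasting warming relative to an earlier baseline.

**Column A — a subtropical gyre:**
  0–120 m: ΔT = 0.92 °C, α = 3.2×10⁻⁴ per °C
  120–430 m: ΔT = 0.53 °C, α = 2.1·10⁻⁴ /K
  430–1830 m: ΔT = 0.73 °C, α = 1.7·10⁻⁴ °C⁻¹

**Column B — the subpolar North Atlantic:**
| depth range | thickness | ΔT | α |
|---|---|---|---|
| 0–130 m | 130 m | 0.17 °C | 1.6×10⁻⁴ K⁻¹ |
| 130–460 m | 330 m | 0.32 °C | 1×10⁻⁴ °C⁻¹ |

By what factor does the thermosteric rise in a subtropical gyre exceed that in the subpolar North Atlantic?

17

A 0.92 × 120 × 3.2×10⁻⁴ = 0.035328 m
A Layer 2: 0.53 × 2.1×10⁻⁴ × 310 = 0.034503 m
A Layer 3: 0.73 × 1400 × 1.7×10⁻⁴ = 0.17374 m
A total: 0.243571 m
B 0–130 m: 0.17 × 130 × 1.6×10⁻⁴ = 0.003536 m
B 330 × 0.32 × 1×10⁻⁴ = 0.01056 m
B total: 0.014096 m
Ratio: 0.243571 / 0.014096 ≈ 17.28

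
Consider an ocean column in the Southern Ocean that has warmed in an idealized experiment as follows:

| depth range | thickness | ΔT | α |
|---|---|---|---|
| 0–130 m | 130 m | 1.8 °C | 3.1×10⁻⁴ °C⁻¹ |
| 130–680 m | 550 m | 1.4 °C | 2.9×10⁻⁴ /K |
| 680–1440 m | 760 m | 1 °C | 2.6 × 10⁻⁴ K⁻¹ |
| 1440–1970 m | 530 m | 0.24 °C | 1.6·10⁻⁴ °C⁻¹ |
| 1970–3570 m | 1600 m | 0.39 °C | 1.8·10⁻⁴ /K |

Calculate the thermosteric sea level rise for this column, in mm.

626 mm

130 × 3.1×10⁻⁴ × 1.8 = 0.07254 m
2.9×10⁻⁴ × 550 × 1.4 = 0.22330 m
1 × 2.6×10⁻⁴ × 760 = 0.19760 m
1440–1970 m: 1.6×10⁻⁴ × 530 × 0.24 = 0.020352 m
1970–3570 m: 1600 × 1.8×10⁻⁴ × 0.39 = 0.11232 m
Δh = 0.07254 + 0.22330 + 0.19760 + 0.020352 + 0.11232 = 0.626112 m ≈ 626 mm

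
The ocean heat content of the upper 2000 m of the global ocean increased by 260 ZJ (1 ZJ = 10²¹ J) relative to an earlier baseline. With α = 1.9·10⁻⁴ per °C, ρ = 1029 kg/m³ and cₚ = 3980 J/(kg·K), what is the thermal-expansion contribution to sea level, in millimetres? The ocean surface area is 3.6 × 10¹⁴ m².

Per unit area: Q = 260×10²¹ / (3.6×10¹⁴) ≈ 7.222×10⁸ J/m²
Δh = αQ/(ρcₚ) = 1.9×10⁻⁴ × 7.222×10⁸ / (1029 × 3980) ≈ 0.033505 m

about 33.5 mm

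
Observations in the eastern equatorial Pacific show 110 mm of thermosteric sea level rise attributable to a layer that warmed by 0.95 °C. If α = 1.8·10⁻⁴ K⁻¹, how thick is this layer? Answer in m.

H ≈ 643 m

H = Δh/(αΔT) = 0.11 / (1.8×10⁻⁴ × 0.95) ≈ 643.3 m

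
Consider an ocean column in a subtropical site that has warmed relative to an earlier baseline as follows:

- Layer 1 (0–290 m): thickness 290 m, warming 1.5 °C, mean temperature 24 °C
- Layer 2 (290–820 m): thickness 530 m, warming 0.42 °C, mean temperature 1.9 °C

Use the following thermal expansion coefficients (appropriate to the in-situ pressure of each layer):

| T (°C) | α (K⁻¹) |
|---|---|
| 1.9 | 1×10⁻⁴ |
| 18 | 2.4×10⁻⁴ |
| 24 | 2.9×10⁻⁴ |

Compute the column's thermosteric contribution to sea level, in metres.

Layer 1 at 24 °C → α = 2.9×10⁻⁴ K⁻¹
Layer 2 at 1.9 °C → α = 1×10⁻⁴ K⁻¹
290 × 1.5 × 2.9×10⁻⁴ = 0.12615 m
Layer 2: 0.42 × 530 × 1×10⁻⁴ = 0.02226 m
Δh = 0.12615 + 0.02226 = 0.14841 m ≈ 0.148 m

0.148 m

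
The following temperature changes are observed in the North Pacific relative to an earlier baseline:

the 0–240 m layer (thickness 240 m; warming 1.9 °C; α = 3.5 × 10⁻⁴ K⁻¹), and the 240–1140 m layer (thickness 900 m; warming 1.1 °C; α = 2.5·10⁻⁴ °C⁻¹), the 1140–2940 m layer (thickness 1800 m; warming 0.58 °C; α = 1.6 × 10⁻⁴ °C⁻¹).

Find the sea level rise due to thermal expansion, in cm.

about 57.4 cm

0–240 m: 3.5×10⁻⁴ × 1.9 × 240 = 0.15960 m
1.1 × 2.5×10⁻⁴ × 900 = 0.24750 m
1140–2940 m: 1800 × 0.58 × 1.6×10⁻⁴ = 0.16704 m
Δh = 0.15960 + 0.24750 + 0.16704 = 0.57414 m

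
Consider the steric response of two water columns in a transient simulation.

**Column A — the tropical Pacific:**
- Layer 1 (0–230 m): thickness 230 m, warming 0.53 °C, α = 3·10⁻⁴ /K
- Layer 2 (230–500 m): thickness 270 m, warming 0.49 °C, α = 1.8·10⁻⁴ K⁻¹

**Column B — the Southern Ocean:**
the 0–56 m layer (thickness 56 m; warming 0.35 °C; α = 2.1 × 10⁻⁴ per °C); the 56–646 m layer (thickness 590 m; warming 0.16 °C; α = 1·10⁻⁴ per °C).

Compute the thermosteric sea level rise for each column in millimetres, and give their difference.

Δh_A ≈ 60.4 mm, Δh_B ≈ 13.6 mm; difference ≈ 46.8 mm

A 0–230 m: 3×10⁻⁴ × 230 × 0.53 = 0.03657 m
A Layer 2: 0.49 × 1.8×10⁻⁴ × 270 = 0.023814 m
A total: 0.060384 m
B 0–56 m: 56 × 2.1×10⁻⁴ × 0.35 = 0.004116 m
B Layer 2: 0.16 × 590 × 1×10⁻⁴ = 0.00944 m
B total: 0.013556 m
Difference: 0.060384 − 0.013556 = 0.046828 m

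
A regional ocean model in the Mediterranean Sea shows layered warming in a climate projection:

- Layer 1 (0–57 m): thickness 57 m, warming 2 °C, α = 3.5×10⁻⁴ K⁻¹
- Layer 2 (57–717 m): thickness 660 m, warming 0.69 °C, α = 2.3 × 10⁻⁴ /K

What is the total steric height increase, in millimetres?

about 140 mm

2 × 3.5×10⁻⁴ × 57 = 0.03990 m
660 × 0.69 × 2.3×10⁻⁴ = 0.104742 m
Δh = 0.03990 + 0.104742 = 0.144642 m ≈ 140 mm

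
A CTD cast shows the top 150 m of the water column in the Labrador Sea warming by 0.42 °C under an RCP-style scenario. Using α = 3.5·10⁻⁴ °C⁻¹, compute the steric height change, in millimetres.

Δh = αΔT·H = 3.5×10⁻⁴ × 0.42 × 150 = 0.02205 m

about 22 mm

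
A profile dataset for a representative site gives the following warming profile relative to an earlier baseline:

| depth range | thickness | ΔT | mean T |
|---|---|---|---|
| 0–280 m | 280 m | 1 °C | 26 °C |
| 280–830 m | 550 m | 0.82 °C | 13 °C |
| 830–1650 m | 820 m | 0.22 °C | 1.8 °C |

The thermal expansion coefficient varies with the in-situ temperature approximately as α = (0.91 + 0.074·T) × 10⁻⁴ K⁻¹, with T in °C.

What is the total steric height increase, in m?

Layer 1: α = (0.91 + 0.074×26)×10⁻⁴ = 2.834×10⁻⁴ K⁻¹
Layer 2: α = (0.91 + 0.074×13)×10⁻⁴ = 1.872×10⁻⁴ K⁻¹
Layer 3: α = (0.91 + 0.074×1.8)×10⁻⁴ = 1.0432×10⁻⁴ K⁻¹
Layer 1: 280 × 2.834×10⁻⁴ × 1 = 0.079352 m
280–830 m: 0.82 × 550 × 1.872×10⁻⁴ = 0.0844272 m
0.22 × 1.0432×10⁻⁴ × 820 = 0.018819328 m
Δh = 0.079352 + 0.0844272 + 0.018819328 = 0.182598528 m

0.18 m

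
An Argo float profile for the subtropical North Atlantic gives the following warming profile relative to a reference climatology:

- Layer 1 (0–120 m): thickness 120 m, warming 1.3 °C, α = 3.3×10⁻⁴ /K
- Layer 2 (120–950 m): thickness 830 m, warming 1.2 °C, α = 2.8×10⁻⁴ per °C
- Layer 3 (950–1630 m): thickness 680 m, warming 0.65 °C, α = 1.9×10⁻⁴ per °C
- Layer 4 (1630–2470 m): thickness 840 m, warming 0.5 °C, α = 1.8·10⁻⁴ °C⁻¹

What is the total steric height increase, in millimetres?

0–120 m: 120 × 3.3×10⁻⁴ × 1.3 = 0.05148 m
Layer 2: 1.2 × 830 × 2.8×10⁻⁴ = 0.27888 m
680 × 0.65 × 1.9×10⁻⁴ = 0.08398 m
1630–2470 m: 840 × 0.5 × 1.8×10⁻⁴ = 0.07560 m
Δh = 0.05148 + 0.27888 + 0.08398 + 0.07560 = 0.48994 m

Δh ≈ 490 mm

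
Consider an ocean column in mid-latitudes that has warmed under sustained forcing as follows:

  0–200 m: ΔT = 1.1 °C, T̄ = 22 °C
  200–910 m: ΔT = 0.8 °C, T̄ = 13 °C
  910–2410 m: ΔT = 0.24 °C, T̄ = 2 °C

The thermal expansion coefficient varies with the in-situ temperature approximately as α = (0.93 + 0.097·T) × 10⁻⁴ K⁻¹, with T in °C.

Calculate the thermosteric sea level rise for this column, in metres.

0.232 m

Layer 1: α = (0.93 + 0.097×22)×10⁻⁴ = 3.064×10⁻⁴ K⁻¹
Layer 2: α = (0.93 + 0.097×13)×10⁻⁴ = 2.191×10⁻⁴ K⁻¹
Layer 3: α = (0.93 + 0.097×2)×10⁻⁴ = 1.124×10⁻⁴ K⁻¹
0–200 m: 3.064×10⁻⁴ × 200 × 1.1 = 0.067408 m
200–910 m: 2.191×10⁻⁴ × 710 × 0.8 = 0.1244488 m
1.124×10⁻⁴ × 0.24 × 1500 = 0.040464 m
Δh = 0.067408 + 0.1244488 + 0.040464 = 0.2323208 m ≈ 0.232 m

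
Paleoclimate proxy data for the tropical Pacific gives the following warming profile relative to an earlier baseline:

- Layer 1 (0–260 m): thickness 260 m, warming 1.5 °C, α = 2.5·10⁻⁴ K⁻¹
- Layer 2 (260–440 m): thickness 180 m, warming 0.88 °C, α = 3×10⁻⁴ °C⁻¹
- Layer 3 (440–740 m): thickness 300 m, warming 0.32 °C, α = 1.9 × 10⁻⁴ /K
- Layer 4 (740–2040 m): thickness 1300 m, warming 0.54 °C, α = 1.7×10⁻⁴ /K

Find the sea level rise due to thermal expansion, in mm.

Layer 1: 260 × 1.5 × 2.5×10⁻⁴ = 0.09750 m
0.88 × 180 × 3×10⁻⁴ = 0.04752 m
Layer 3: 1.9×10⁻⁴ × 300 × 0.32 = 0.01824 m
740–2040 m: 1.7×10⁻⁴ × 0.54 × 1300 = 0.11934 m
Δh = 0.09750 + 0.04752 + 0.01824 + 0.11934 = 0.28260 m

Δh ≈ 280 mm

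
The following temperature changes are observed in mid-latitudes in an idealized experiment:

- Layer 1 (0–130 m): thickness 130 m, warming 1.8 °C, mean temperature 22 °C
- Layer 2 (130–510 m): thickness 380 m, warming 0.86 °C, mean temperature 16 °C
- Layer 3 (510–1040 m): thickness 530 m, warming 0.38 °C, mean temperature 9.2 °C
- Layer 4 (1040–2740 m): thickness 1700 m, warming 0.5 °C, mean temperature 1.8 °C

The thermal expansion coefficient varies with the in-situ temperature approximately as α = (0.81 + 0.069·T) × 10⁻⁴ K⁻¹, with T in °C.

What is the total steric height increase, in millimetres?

Layer 1: α = (0.81 + 0.069×22)×10⁻⁴ = 2.328×10⁻⁴ K⁻¹
Layer 2: α = (0.81 + 0.069×16)×10⁻⁴ = 1.914×10⁻⁴ K⁻¹
Layer 3: α = (0.81 + 0.069×9.2)×10⁻⁴ = 1.4448×10⁻⁴ K⁻¹
Layer 4: α = (0.81 + 0.069×1.8)×10⁻⁴ = 0.9342×10⁻⁴ K⁻¹
0–130 m: 1.8 × 130 × 2.328×10⁻⁴ = 0.0544752 m
130–510 m: 380 × 1.914×10⁻⁴ × 0.86 = 0.06254952 m
510–1040 m: 0.38 × 530 × 1.4448×10⁻⁴ = 0.029098272 m
Layer 4: 1700 × 0.9342×10⁻⁴ × 0.5 = 0.079407 m
Δh = 0.0544752 + 0.06254952 + 0.029098272 + 0.079407 = 0.225529992 m

Δh = 226 mm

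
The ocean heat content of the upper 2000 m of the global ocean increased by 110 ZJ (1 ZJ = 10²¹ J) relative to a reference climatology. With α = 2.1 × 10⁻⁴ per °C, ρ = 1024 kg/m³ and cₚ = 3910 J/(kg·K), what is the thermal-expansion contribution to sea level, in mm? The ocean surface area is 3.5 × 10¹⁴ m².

about 16.5 mm

Per unit area: Q = 110×10²¹ / (3.5×10¹⁴) ≈ 3.143×10⁸ J/m²
Δh = αQ/(ρcₚ) = 2.1×10⁻⁴ × 3.143×10⁸ / (1024 × 3910) ≈ 0.016485 m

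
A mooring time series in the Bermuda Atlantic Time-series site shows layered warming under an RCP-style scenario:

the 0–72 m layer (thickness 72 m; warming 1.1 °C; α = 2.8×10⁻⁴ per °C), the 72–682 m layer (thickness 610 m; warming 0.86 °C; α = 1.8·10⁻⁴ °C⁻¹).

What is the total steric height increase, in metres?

Δh = 0.117 m

1.1 × 72 × 2.8×10⁻⁴ = 0.022176 m
Layer 2: 1.8×10⁻⁴ × 0.86 × 610 = 0.094428 m
Δh = 0.022176 + 0.094428 = 0.116604 m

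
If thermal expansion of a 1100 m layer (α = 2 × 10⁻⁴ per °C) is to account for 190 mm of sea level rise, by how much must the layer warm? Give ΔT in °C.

0.864 °C

ΔT = Δh/(αH) = 0.19 / (2×10⁻⁴ × 1100) ≈ 0.8636 °C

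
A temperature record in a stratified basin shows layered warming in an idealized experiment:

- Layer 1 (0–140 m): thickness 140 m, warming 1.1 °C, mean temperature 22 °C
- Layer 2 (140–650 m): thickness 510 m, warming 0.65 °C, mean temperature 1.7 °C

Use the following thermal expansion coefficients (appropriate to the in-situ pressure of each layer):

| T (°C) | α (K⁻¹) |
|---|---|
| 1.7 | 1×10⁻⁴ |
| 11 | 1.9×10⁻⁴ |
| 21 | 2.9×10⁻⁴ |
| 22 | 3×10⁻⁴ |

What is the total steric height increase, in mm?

Layer 1 at 22 °C → α = 3×10⁻⁴ K⁻¹
Layer 2 at 1.7 °C → α = 1×10⁻⁴ K⁻¹
0–140 m: 3×10⁻⁴ × 1.1 × 140 = 0.04620 m
Layer 2: 0.65 × 510 × 1×10⁻⁴ = 0.03315 m
Δh = 0.04620 + 0.03315 = 0.07935 m ≈ 79 mm

Δh ≈ 79 mm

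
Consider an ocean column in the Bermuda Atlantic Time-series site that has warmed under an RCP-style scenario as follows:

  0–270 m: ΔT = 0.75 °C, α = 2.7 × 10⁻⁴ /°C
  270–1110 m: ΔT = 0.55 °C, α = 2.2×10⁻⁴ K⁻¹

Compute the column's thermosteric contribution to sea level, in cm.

Layer 1: 0.75 × 2.7×10⁻⁴ × 270 = 0.054675 m
Layer 2: 2.2×10⁻⁴ × 0.55 × 840 = 0.10164 m
Δh = 0.054675 + 0.10164 = 0.156315 m

Δh ≈ 15.6 cm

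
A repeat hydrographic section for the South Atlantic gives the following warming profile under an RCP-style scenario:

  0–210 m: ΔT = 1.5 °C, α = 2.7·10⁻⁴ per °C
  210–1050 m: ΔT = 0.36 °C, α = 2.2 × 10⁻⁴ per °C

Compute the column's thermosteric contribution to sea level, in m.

about 0.15 m

0–210 m: 2.7×10⁻⁴ × 210 × 1.5 = 0.08505 m
Layer 2: 840 × 0.36 × 2.2×10⁻⁴ = 0.066528 m
Δh = 0.08505 + 0.066528 = 0.151578 m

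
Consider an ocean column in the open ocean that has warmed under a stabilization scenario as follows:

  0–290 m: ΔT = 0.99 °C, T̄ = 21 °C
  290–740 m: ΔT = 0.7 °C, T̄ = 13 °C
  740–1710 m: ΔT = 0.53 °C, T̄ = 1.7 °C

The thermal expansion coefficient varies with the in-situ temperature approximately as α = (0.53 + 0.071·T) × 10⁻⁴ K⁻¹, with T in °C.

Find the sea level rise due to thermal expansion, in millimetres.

Layer 1: α = (0.53 + 0.071×21)×10⁻⁴ = 2.021×10⁻⁴ K⁻¹
Layer 2: α = (0.53 + 0.071×13)×10⁻⁴ = 1.453×10⁻⁴ K⁻¹
Layer 3: α = (0.53 + 0.071×1.7)×10⁻⁴ = 0.6507×10⁻⁴ K⁻¹
0–290 m: 290 × 0.99 × 2.021×10⁻⁴ = 0.05802291 m
290–740 m: 0.7 × 1.453×10⁻⁴ × 450 = 0.0457695 m
970 × 0.53 × 0.6507×10⁻⁴ = 0.033452487 m
Δh = 0.05802291 + 0.0457695 + 0.033452487 = 0.137244897 m

137 mm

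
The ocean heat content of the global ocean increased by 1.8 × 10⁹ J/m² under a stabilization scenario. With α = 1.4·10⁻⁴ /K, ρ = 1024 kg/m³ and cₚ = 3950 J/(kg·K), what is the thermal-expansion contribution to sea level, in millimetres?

Δh = αQ/(ρcₚ) = 1.4×10⁻⁴ × 1.8×10⁹ / (1024 × 3950) ≈ 0.062302 m

about 62.3 mm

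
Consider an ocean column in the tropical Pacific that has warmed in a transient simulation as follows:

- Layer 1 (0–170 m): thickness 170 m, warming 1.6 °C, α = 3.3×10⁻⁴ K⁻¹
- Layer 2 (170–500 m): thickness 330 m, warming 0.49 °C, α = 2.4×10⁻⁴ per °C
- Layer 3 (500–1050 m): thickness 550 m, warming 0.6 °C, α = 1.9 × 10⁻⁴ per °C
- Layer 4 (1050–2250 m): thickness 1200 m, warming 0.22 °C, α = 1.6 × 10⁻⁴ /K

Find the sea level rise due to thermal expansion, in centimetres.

23.4 cm

1.6 × 170 × 3.3×10⁻⁴ = 0.08976 m
170–500 m: 2.4×10⁻⁴ × 330 × 0.49 = 0.038808 m
Layer 3: 0.6 × 1.9×10⁻⁴ × 550 = 0.06270 m
1200 × 1.6×10⁻⁴ × 0.22 = 0.04224 m
Δh = 0.08976 + 0.038808 + 0.06270 + 0.04224 = 0.233508 m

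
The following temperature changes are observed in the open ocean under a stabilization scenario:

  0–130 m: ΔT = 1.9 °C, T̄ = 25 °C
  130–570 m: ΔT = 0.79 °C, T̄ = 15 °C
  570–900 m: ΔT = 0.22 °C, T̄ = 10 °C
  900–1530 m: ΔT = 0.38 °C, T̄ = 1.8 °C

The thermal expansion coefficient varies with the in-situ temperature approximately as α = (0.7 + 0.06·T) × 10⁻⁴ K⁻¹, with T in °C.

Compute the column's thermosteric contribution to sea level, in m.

Layer 1: α = (0.7 + 0.06×25)×10⁻⁴ = 2.2×10⁻⁴ K⁻¹
Layer 2: α = (0.7 + 0.06×15)×10⁻⁴ = 1.6×10⁻⁴ K⁻¹
Layer 3: α = (0.7 + 0.06×10)×10⁻⁴ = 1.3×10⁻⁴ K⁻¹
Layer 4: α = (0.7 + 0.06×1.8)×10⁻⁴ = 0.808×10⁻⁴ K⁻¹
Layer 1: 1.9 × 2.2×10⁻⁴ × 130 = 0.05434 m
440 × 0.79 × 1.6×10⁻⁴ = 0.055616 m
330 × 1.3×10⁻⁴ × 0.22 = 0.009438 m
0.38 × 630 × 0.808×10⁻⁴ = 0.01934352 m
Δh = 0.05434 + 0.055616 + 0.009438 + 0.01934352 = 0.13873752 m

0.14 m of thermosteric rise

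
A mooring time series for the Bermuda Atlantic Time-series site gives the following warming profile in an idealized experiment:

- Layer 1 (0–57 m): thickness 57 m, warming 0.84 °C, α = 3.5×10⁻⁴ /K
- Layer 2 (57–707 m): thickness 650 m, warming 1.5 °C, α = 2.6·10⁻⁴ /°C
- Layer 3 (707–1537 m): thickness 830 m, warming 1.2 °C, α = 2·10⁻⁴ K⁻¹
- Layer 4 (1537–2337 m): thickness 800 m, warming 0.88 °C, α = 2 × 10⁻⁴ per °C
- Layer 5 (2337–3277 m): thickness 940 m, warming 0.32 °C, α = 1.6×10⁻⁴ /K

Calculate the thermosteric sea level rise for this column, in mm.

Layer 1: 57 × 3.5×10⁻⁴ × 0.84 = 0.016758 m
Layer 2: 1.5 × 2.6×10⁻⁴ × 650 = 0.25350 m
707–1537 m: 830 × 1.2 × 2×10⁻⁴ = 0.19920 m
1537–2337 m: 800 × 2×10⁻⁴ × 0.88 = 0.14080 m
1.6×10⁻⁴ × 0.32 × 940 = 0.048128 m
Δh = 0.016758 + 0.25350 + 0.19920 + 0.14080 + 0.048128 = 0.658386 m

Δh ≈ 658 mm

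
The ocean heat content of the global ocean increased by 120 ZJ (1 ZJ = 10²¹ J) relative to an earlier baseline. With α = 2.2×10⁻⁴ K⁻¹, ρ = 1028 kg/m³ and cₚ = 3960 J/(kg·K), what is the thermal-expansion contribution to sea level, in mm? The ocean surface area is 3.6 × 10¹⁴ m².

about 18 mm

Per unit area: Q = 120×10²¹ / (3.6×10¹⁴) ≈ 3.333×10⁸ J/m²
Δh = αQ/(ρcₚ) = 2.2×10⁻⁴ × 3.333×10⁸ / (1028 × 3960) ≈ 0.018012 m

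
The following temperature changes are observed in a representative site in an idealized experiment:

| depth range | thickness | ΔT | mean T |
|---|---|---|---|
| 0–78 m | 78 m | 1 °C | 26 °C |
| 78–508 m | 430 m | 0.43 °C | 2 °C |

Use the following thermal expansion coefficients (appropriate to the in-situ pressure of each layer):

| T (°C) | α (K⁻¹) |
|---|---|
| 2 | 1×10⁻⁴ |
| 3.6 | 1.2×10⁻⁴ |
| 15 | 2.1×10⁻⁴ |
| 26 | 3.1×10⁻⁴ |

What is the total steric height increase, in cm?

Δh = 4.27 cm

Layer 1 at 26 °C → α = 3.1×10⁻⁴ K⁻¹
Layer 2 at 2 °C → α = 1×10⁻⁴ K⁻¹
Layer 1: 1 × 3.1×10⁻⁴ × 78 = 0.02418 m
Layer 2: 0.43 × 430 × 1×10⁻⁴ = 0.01849 m
Δh = 0.02418 + 0.01849 = 0.04267 m ≈ 4.27 cm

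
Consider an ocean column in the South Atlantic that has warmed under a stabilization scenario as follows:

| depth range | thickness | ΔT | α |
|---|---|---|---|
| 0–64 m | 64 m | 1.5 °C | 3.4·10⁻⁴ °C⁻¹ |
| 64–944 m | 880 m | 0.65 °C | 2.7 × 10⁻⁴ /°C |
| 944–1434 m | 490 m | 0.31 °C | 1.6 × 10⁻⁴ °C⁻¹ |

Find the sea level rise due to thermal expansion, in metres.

0.211 m of thermosteric rise

Layer 1: 64 × 1.5 × 3.4×10⁻⁴ = 0.03264 m
Layer 2: 0.65 × 880 × 2.7×10⁻⁴ = 0.15444 m
0.31 × 490 × 1.6×10⁻⁴ = 0.024304 m
Δh = 0.03264 + 0.15444 + 0.024304 = 0.211384 m ≈ 0.211 m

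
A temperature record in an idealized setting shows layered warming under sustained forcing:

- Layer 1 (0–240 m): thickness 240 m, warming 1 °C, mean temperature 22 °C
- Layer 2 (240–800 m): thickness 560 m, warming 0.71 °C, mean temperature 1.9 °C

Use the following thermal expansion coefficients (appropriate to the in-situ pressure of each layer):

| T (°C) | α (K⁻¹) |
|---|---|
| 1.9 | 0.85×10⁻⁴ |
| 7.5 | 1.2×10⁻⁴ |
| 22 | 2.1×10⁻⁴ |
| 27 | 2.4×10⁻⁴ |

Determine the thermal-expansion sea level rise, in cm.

Layer 1 at 22 °C → α = 2.1×10⁻⁴ K⁻¹
Layer 2 at 1.9 °C → α = 0.85×10⁻⁴ K⁻¹
Layer 1: 2.1×10⁻⁴ × 240 × 1 = 0.05040 m
0.85×10⁻⁴ × 560 × 0.71 = 0.033796 m
Δh = 0.05040 + 0.033796 = 0.084196 m ≈ 8.4 cm

about 8.4 cm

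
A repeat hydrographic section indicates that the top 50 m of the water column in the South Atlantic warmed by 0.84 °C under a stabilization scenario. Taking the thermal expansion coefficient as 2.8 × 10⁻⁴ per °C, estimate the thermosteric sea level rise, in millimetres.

Δh = αΔT·H = 2.8×10⁻⁴ × 0.84 × 50 = 0.01176 m

about 11.8 mm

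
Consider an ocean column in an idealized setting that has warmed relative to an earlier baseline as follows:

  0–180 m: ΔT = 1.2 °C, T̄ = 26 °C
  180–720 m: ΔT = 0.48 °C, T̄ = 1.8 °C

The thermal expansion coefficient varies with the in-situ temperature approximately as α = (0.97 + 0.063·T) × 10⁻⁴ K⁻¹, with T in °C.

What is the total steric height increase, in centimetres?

about 8.4 cm

Layer 1: α = (0.97 + 0.063×26)×10⁻⁴ = 2.608×10⁻⁴ K⁻¹
Layer 2: α = (0.97 + 0.063×1.8)×10⁻⁴ = 1.0834×10⁻⁴ K⁻¹
1.2 × 180 × 2.608×10⁻⁴ = 0.0563328 m
1.0834×10⁻⁴ × 540 × 0.48 = 0.028081728 m
Δh = 0.0563328 + 0.028081728 = 0.084414528 m ≈ 8.4 cm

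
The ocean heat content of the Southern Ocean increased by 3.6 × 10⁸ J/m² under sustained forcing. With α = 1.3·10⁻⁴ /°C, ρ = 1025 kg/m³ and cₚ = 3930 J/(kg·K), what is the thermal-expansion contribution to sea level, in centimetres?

Δh = αQ/(ρcₚ) = 1.3×10⁻⁴ × 3.6×10⁸ / (1025 × 3930) ≈ 0.011618 m

1.2 cm of thermosteric rise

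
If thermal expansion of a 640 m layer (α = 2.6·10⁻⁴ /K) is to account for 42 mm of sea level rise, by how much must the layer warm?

ΔT = Δh/(αH) = 0.042 / (2.6×10⁻⁴ × 640) ≈ 0.2524 °C

ΔT ≈ 0.252 °C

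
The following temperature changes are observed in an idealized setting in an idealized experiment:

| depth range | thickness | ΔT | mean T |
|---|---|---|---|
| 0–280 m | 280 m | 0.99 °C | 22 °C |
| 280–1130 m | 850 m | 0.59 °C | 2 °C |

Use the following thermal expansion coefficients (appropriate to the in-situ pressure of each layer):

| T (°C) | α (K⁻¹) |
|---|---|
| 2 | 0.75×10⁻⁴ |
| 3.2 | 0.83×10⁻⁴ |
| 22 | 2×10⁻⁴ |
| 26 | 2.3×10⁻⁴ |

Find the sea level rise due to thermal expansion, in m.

Layer 1 at 22 °C → α = 2×10⁻⁴ K⁻¹
Layer 2 at 2 °C → α = 0.75×10⁻⁴ K⁻¹
0–280 m: 280 × 2×10⁻⁴ × 0.99 = 0.05544 m
Layer 2: 0.75×10⁻⁴ × 850 × 0.59 = 0.0376125 m
Δh = 0.05544 + 0.0376125 = 0.0930525 m ≈ 0.0931 m

Δh ≈ 0.0931 m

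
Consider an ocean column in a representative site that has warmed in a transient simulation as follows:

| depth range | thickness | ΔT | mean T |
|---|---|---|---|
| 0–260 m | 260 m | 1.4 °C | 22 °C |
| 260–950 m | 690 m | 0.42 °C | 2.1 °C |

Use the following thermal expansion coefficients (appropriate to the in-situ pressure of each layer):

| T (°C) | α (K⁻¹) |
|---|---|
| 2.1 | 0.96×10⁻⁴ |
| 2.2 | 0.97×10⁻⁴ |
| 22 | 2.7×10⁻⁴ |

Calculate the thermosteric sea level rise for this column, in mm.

Δh ≈ 126 mm

Layer 1 at 22 °C → α = 2.7×10⁻⁴ K⁻¹
Layer 2 at 2.1 °C → α = 0.96×10⁻⁴ K⁻¹
Layer 1: 1.4 × 2.7×10⁻⁴ × 260 = 0.09828 m
260–950 m: 690 × 0.96×10⁻⁴ × 0.42 = 0.0278208 m
Δh = 0.09828 + 0.0278208 = 0.1261008 m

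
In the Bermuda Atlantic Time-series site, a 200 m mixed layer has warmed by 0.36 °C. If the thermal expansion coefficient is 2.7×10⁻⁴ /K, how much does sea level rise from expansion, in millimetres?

Δh = αΔT·H = 2.7×10⁻⁴ × 0.36 × 200 = 0.01944 m

19.4 mm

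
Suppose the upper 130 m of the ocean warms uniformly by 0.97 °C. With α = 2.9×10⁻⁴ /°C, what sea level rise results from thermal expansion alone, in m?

Δh = αΔT·H = 2.9×10⁻⁴ × 0.97 × 130 = 0.036569 m

Δh = 0.0366 m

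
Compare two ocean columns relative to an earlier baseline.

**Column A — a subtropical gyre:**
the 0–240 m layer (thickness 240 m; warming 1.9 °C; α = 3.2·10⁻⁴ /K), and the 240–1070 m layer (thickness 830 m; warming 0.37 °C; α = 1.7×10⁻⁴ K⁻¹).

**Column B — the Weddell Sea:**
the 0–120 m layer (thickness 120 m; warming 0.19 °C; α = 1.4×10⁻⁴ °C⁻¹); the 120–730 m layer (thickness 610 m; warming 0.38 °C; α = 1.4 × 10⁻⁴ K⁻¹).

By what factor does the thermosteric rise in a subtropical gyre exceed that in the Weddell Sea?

A 0–240 m: 240 × 3.2×10⁻⁴ × 1.9 = 0.14592 m
A Layer 2: 1.7×10⁻⁴ × 0.37 × 830 = 0.052207 m
A total: 0.198127 m
B 0–120 m: 1.4×10⁻⁴ × 0.19 × 120 = 0.003192 m
B Layer 2: 610 × 1.4×10⁻⁴ × 0.38 = 0.032452 m
B total: 0.035644 m
Ratio: 0.198127 / 0.035644 ≈ 5.558

a factor of 5.6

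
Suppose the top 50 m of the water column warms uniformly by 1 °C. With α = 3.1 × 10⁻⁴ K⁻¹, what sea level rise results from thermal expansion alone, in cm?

Δh = 1.6 cm

Δh = αΔT·H = 3.1×10⁻⁴ × 1 × 50 = 0.01550 m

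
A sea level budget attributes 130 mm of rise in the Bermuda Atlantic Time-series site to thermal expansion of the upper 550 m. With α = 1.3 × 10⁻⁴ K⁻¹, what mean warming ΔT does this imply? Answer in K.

ΔT = Δh/(αH) = 0.13 / (1.3×10⁻⁴ × 550) ≈ 1.818 K

ΔT ≈ 1.82 K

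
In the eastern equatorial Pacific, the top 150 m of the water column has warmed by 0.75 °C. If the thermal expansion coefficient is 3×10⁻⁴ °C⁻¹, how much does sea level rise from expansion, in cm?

3.38 cm

Δh = αΔT·H = 3×10⁻⁴ × 0.75 × 150 = 0.03375 m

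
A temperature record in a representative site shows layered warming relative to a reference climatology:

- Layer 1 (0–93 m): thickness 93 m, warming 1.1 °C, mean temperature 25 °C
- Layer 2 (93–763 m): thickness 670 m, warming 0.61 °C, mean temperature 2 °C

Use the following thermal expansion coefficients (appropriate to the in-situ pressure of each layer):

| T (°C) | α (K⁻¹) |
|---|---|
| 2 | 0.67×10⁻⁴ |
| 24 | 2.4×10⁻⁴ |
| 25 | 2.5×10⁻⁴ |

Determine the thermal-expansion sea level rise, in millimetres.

Layer 1 at 25 °C → α = 2.5×10⁻⁴ K⁻¹
Layer 2 at 2 °C → α = 0.67×10⁻⁴ K⁻¹
0–93 m: 2.5×10⁻⁴ × 93 × 1.1 = 0.025575 m
93–763 m: 670 × 0.61 × 0.67×10⁻⁴ = 0.0273829 m
Δh = 0.025575 + 0.0273829 = 0.0529579 m ≈ 53.0 mm

53.0 mm of thermosteric rise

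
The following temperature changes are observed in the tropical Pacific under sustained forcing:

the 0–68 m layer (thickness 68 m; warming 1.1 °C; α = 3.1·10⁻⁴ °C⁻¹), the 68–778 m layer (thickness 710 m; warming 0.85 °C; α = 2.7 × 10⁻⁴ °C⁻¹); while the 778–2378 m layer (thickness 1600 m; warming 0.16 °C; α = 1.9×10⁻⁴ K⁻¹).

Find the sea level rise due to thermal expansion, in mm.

0–68 m: 1.1 × 68 × 3.1×10⁻⁴ = 0.023188 m
2.7×10⁻⁴ × 0.85 × 710 = 0.162945 m
Layer 3: 1600 × 0.16 × 1.9×10⁻⁴ = 0.04864 m
Δh = 0.023188 + 0.162945 + 0.04864 = 0.234773 m

Δh = 235 mm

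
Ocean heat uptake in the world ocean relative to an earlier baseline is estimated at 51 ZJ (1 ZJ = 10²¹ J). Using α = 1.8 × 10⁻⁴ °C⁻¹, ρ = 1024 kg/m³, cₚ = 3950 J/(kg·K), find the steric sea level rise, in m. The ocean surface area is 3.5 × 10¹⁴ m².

Per unit area: Q = 51×10²¹ / (3.5×10¹⁴) ≈ 1.457×10⁸ J/m²
Δh = αQ/(ρcₚ) = 1.8×10⁻⁴ × 1.457×10⁸ / (1024 × 3950) ≈ 0.0064839 m

0.0065 m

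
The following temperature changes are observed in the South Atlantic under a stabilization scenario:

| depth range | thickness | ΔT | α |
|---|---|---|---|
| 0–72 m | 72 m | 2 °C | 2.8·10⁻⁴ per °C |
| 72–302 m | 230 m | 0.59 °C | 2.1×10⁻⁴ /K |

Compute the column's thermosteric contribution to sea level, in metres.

Layer 1: 2.8×10⁻⁴ × 2 × 72 = 0.04032 m
0.59 × 230 × 2.1×10⁻⁴ = 0.028497 m
Δh = 0.04032 + 0.028497 = 0.068817 m

0.069 m of thermosteric rise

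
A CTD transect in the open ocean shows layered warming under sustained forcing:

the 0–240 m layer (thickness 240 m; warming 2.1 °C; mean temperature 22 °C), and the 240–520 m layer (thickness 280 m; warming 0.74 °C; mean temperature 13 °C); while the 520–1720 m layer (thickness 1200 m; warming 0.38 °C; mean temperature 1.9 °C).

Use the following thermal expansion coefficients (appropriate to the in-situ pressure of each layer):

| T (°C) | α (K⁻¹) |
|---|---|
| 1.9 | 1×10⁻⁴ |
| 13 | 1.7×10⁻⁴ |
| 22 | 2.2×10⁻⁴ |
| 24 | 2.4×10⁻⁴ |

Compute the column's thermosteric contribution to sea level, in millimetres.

190 mm of thermosteric rise

Layer 1 at 22 °C → α = 2.2×10⁻⁴ K⁻¹
Layer 2 at 13 °C → α = 1.7×10⁻⁴ K⁻¹
Layer 3 at 1.9 °C → α = 1×10⁻⁴ K⁻¹
2.1 × 240 × 2.2×10⁻⁴ = 0.11088 m
240–520 m: 280 × 0.74 × 1.7×10⁻⁴ = 0.035224 m
Layer 3: 1200 × 1×10⁻⁴ × 0.38 = 0.04560 m
Δh = 0.11088 + 0.035224 + 0.04560 = 0.191704 m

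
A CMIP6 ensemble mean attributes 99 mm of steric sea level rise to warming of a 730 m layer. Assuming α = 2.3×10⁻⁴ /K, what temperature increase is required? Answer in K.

ΔT = Δh/(αH) = 0.099 / (2.3×10⁻⁴ × 730) ≈ 0.5896 K

about 0.590 K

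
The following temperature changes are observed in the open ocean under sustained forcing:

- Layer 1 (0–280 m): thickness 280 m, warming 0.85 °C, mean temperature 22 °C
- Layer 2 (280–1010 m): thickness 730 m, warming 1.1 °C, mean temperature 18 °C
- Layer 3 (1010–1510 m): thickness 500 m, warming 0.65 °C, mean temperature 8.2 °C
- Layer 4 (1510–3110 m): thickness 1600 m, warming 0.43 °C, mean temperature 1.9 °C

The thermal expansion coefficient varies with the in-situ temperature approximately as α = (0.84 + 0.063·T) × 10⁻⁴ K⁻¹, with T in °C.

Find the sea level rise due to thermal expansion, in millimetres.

Layer 1: α = (0.84 + 0.063×22)×10⁻⁴ = 2.226×10⁻⁴ K⁻¹
Layer 2: α = (0.84 + 0.063×18)×10⁻⁴ = 1.974×10⁻⁴ K⁻¹
Layer 3: α = (0.84 + 0.063×8.2)×10⁻⁴ = 1.3566×10⁻⁴ K⁻¹
Layer 4: α = (0.84 + 0.063×1.9)×10⁻⁴ = 0.9597×10⁻⁴ K⁻¹
0–280 m: 280 × 2.226×10⁻⁴ × 0.85 = 0.0529788 m
Layer 2: 1.974×10⁻⁴ × 1.1 × 730 = 0.1585122 m
1010–1510 m: 0.65 × 500 × 1.3566×10⁻⁴ = 0.0440895 m
1510–3110 m: 0.43 × 1600 × 0.9597×10⁻⁴ = 0.06602736 m
Δh = 0.0529788 + 0.1585122 + 0.0440895 + 0.06602736 = 0.32160786 m

Δh = 322 mm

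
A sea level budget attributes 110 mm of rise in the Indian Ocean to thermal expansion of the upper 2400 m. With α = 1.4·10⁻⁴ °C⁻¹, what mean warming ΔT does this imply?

about 0.327 °C

ΔT = Δh/(αH) = 0.11 / (1.4×10⁻⁴ × 2400) ≈ 0.3274 °C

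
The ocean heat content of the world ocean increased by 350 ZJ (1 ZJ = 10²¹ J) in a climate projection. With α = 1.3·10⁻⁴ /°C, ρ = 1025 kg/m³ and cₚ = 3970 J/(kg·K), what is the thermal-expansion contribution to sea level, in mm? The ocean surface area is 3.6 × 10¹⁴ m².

31 mm of thermosteric rise

Per unit area: Q = 350×10²¹ / (3.6×10¹⁴) ≈ 9.722×10⁸ J/m²
Δh = αQ/(ρcₚ) = 1.3×10⁻⁴ × 9.722×10⁸ / (1025 × 3970) ≈ 0.031059 m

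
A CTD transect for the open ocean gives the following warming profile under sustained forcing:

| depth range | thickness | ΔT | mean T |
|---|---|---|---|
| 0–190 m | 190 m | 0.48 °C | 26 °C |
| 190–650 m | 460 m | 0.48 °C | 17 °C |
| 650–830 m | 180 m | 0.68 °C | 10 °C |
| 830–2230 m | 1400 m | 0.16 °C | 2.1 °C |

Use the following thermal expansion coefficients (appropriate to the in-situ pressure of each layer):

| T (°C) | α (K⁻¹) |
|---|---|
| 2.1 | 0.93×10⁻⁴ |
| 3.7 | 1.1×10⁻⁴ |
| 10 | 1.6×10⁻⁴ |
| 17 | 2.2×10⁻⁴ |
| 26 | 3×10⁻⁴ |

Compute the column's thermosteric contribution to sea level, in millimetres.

about 116 mm

Layer 1 at 26 °C → α = 3×10⁻⁴ K⁻¹
Layer 2 at 17 °C → α = 2.2×10⁻⁴ K⁻¹
Layer 3 at 10 °C → α = 1.6×10⁻⁴ K⁻¹
Layer 4 at 2.1 °C → α = 0.93×10⁻⁴ K⁻¹
0.48 × 190 × 3×10⁻⁴ = 0.02736 m
Layer 2: 460 × 0.48 × 2.2×10⁻⁴ = 0.048576 m
0.68 × 180 × 1.6×10⁻⁴ = 0.019584 m
830–2230 m: 0.93×10⁻⁴ × 1400 × 0.16 = 0.020832 m
Δh = 0.02736 + 0.048576 + 0.019584 + 0.020832 = 0.116352 m ≈ 116 mm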